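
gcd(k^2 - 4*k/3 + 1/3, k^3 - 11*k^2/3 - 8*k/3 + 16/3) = k - 1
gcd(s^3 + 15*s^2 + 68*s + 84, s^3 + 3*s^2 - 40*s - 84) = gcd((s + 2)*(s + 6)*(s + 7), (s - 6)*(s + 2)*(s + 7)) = s^2 + 9*s + 14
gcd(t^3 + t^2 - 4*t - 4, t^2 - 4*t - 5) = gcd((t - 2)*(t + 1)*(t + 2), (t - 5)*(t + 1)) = t + 1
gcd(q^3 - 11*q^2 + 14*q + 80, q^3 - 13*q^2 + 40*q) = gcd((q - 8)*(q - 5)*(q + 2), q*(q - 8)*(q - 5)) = q^2 - 13*q + 40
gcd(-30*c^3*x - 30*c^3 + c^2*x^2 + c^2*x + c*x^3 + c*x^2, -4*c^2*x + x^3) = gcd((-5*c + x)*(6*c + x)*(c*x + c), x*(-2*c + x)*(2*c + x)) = 1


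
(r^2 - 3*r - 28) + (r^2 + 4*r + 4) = 2*r^2 + r - 24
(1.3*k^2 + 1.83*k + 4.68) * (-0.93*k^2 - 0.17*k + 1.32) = -1.209*k^4 - 1.9229*k^3 - 2.9475*k^2 + 1.62*k + 6.1776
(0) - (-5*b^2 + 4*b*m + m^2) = 5*b^2 - 4*b*m - m^2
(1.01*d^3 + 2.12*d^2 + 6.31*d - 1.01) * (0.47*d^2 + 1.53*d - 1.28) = 0.4747*d^5 + 2.5417*d^4 + 4.9165*d^3 + 6.466*d^2 - 9.6221*d + 1.2928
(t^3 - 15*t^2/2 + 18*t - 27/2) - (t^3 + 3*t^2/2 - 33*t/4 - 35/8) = -9*t^2 + 105*t/4 - 73/8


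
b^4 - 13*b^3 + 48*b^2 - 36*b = b*(b - 6)^2*(b - 1)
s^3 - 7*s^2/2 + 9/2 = (s - 3)*(s - 3/2)*(s + 1)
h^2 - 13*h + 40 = (h - 8)*(h - 5)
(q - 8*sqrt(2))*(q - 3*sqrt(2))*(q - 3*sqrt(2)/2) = q^3 - 25*sqrt(2)*q^2/2 + 81*q - 72*sqrt(2)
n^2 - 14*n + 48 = (n - 8)*(n - 6)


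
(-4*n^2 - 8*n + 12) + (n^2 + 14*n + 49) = -3*n^2 + 6*n + 61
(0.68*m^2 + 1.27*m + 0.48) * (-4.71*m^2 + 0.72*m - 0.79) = -3.2028*m^4 - 5.4921*m^3 - 1.8836*m^2 - 0.6577*m - 0.3792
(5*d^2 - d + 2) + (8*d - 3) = 5*d^2 + 7*d - 1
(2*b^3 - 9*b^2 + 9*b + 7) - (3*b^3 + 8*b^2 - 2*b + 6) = -b^3 - 17*b^2 + 11*b + 1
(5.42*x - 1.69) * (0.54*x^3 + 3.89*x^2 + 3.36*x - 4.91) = 2.9268*x^4 + 20.1712*x^3 + 11.6371*x^2 - 32.2906*x + 8.2979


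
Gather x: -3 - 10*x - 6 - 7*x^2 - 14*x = -7*x^2 - 24*x - 9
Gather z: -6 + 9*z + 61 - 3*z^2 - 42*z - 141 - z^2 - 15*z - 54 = -4*z^2 - 48*z - 140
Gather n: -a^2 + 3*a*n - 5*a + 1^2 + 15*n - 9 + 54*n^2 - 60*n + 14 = -a^2 - 5*a + 54*n^2 + n*(3*a - 45) + 6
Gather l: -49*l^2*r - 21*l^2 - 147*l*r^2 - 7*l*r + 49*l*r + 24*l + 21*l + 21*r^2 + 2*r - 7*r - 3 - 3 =l^2*(-49*r - 21) + l*(-147*r^2 + 42*r + 45) + 21*r^2 - 5*r - 6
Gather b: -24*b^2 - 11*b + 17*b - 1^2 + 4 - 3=-24*b^2 + 6*b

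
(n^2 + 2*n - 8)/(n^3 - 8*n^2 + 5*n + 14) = (n + 4)/(n^2 - 6*n - 7)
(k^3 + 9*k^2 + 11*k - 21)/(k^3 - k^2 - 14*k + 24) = (k^3 + 9*k^2 + 11*k - 21)/(k^3 - k^2 - 14*k + 24)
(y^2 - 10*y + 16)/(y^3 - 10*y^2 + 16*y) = 1/y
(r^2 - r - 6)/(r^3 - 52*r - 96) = (r - 3)/(r^2 - 2*r - 48)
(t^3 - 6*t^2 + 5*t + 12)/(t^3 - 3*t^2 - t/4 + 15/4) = 4*(t^2 - 7*t + 12)/(4*t^2 - 16*t + 15)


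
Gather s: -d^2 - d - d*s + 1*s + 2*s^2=-d^2 - d + 2*s^2 + s*(1 - d)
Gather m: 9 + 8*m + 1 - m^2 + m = -m^2 + 9*m + 10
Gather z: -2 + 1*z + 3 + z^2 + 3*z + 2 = z^2 + 4*z + 3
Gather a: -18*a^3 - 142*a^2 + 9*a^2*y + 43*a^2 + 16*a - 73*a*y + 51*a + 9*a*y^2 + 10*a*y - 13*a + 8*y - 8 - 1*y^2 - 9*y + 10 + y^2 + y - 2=-18*a^3 + a^2*(9*y - 99) + a*(9*y^2 - 63*y + 54)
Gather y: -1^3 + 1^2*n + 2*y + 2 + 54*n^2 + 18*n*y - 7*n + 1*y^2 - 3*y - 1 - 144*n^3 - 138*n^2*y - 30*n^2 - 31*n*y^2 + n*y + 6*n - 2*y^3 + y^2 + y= -144*n^3 + 24*n^2 - 2*y^3 + y^2*(2 - 31*n) + y*(-138*n^2 + 19*n)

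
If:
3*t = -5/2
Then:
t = -5/6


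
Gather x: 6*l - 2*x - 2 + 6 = 6*l - 2*x + 4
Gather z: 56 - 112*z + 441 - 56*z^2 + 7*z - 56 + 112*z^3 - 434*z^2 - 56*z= 112*z^3 - 490*z^2 - 161*z + 441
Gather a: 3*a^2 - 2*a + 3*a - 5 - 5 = 3*a^2 + a - 10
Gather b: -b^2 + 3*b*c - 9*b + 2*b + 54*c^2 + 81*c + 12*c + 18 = -b^2 + b*(3*c - 7) + 54*c^2 + 93*c + 18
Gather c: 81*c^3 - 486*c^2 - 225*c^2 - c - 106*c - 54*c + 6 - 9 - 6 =81*c^3 - 711*c^2 - 161*c - 9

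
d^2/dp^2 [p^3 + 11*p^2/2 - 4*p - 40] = 6*p + 11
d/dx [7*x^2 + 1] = 14*x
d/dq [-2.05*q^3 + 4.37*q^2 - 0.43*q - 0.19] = -6.15*q^2 + 8.74*q - 0.43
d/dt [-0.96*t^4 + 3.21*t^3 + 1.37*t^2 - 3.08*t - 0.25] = -3.84*t^3 + 9.63*t^2 + 2.74*t - 3.08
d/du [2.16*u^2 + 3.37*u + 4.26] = 4.32*u + 3.37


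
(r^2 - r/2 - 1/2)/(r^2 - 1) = (r + 1/2)/(r + 1)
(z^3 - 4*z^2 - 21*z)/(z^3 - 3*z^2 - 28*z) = (z + 3)/(z + 4)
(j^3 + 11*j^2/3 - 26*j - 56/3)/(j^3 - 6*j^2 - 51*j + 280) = (3*j^2 - 10*j - 8)/(3*(j^2 - 13*j + 40))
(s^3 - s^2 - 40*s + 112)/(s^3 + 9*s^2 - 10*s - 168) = (s - 4)/(s + 6)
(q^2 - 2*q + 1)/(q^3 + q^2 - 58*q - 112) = (q^2 - 2*q + 1)/(q^3 + q^2 - 58*q - 112)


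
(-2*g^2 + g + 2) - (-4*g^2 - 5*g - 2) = 2*g^2 + 6*g + 4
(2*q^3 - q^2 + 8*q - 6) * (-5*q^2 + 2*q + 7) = -10*q^5 + 9*q^4 - 28*q^3 + 39*q^2 + 44*q - 42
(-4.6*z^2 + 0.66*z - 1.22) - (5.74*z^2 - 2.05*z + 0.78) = -10.34*z^2 + 2.71*z - 2.0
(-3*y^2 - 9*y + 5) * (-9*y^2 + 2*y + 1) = 27*y^4 + 75*y^3 - 66*y^2 + y + 5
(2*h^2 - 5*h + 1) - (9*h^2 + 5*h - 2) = -7*h^2 - 10*h + 3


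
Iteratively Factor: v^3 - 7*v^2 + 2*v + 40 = (v + 2)*(v^2 - 9*v + 20) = (v - 5)*(v + 2)*(v - 4)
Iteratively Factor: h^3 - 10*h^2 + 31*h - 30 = (h - 2)*(h^2 - 8*h + 15) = (h - 5)*(h - 2)*(h - 3)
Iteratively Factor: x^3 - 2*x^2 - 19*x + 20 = (x - 5)*(x^2 + 3*x - 4) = (x - 5)*(x - 1)*(x + 4)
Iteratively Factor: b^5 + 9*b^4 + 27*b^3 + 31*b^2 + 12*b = (b + 4)*(b^4 + 5*b^3 + 7*b^2 + 3*b) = (b + 1)*(b + 4)*(b^3 + 4*b^2 + 3*b) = b*(b + 1)*(b + 4)*(b^2 + 4*b + 3) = b*(b + 1)^2*(b + 4)*(b + 3)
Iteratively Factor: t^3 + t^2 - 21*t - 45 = (t + 3)*(t^2 - 2*t - 15) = (t - 5)*(t + 3)*(t + 3)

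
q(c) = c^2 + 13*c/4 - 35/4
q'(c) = 2*c + 13/4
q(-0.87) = -10.82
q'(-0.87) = 1.51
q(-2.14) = -11.13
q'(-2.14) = -1.03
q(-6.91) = 16.54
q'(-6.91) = -10.57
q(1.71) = -0.27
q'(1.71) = 6.67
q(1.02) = -4.39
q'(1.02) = 5.29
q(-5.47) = 3.39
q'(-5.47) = -7.69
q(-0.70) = -10.54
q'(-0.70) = 1.85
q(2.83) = 8.46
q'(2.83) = 8.91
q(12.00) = 174.25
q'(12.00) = 27.25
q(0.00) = -8.75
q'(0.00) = 3.25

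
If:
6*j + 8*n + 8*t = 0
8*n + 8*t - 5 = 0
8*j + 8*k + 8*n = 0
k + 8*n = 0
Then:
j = -5/6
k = 20/21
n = -5/42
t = 125/168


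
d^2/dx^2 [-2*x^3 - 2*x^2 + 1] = -12*x - 4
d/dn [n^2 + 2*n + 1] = 2*n + 2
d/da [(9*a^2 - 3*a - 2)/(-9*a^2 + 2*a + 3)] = (-9*a^2 + 18*a - 5)/(81*a^4 - 36*a^3 - 50*a^2 + 12*a + 9)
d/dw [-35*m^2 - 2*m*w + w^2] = -2*m + 2*w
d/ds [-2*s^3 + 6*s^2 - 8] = 6*s*(2 - s)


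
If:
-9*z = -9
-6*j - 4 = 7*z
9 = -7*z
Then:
No Solution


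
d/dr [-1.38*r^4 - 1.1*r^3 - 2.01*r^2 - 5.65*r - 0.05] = -5.52*r^3 - 3.3*r^2 - 4.02*r - 5.65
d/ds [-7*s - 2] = -7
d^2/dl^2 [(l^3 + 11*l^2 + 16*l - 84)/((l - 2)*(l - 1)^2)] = 6*(5*l + 51)/(l^4 - 4*l^3 + 6*l^2 - 4*l + 1)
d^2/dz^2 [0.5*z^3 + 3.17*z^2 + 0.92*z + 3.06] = 3.0*z + 6.34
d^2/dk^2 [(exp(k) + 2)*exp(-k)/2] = exp(-k)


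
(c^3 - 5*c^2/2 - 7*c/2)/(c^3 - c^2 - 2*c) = (c - 7/2)/(c - 2)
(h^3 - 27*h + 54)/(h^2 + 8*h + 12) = (h^2 - 6*h + 9)/(h + 2)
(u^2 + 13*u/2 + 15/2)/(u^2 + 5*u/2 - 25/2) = (2*u + 3)/(2*u - 5)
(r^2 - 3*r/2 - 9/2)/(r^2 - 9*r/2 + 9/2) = (2*r + 3)/(2*r - 3)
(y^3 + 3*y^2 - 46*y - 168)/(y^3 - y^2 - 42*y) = (y + 4)/y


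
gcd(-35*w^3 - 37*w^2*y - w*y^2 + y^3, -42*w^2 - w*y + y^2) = -7*w + y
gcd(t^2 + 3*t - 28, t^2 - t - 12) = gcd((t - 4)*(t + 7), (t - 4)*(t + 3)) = t - 4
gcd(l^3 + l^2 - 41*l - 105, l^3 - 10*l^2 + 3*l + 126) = l^2 - 4*l - 21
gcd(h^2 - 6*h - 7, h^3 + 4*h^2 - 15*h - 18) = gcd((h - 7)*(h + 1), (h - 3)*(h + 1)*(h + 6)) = h + 1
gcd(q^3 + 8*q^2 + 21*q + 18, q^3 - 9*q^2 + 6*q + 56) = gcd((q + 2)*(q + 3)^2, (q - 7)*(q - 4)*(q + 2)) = q + 2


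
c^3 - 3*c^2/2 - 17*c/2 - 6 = (c - 4)*(c + 1)*(c + 3/2)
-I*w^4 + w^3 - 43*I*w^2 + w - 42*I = (w - 6*I)*(w - I)*(w + 7*I)*(-I*w + 1)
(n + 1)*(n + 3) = n^2 + 4*n + 3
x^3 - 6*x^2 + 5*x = x*(x - 5)*(x - 1)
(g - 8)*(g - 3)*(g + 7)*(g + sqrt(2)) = g^4 - 4*g^3 + sqrt(2)*g^3 - 53*g^2 - 4*sqrt(2)*g^2 - 53*sqrt(2)*g + 168*g + 168*sqrt(2)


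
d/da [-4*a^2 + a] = 1 - 8*a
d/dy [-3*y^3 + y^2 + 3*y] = -9*y^2 + 2*y + 3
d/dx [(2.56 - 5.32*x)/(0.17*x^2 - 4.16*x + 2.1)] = (0.9044*x^2 - 0.8704*x - 0.522399999999999)/(0.0289*x^4 - 1.4144*x^3 + 18.0196*x^2 - 17.472*x + 4.41)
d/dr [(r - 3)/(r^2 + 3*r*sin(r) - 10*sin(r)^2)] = (r^2 + 3*r*sin(r) + (3 - r)*(3*r*cos(r) + 2*r + 3*sin(r) - 10*sin(2*r)) - 10*sin(r)^2)/((r - 2*sin(r))^2*(r + 5*sin(r))^2)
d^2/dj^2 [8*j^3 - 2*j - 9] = 48*j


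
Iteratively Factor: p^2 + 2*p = (p + 2)*(p)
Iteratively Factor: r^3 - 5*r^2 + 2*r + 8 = (r - 4)*(r^2 - r - 2) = (r - 4)*(r + 1)*(r - 2)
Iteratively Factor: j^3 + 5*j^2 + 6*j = (j)*(j^2 + 5*j + 6) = j*(j + 2)*(j + 3)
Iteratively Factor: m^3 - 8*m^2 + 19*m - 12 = (m - 4)*(m^2 - 4*m + 3) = (m - 4)*(m - 3)*(m - 1)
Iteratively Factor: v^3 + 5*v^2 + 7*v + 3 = (v + 3)*(v^2 + 2*v + 1) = (v + 1)*(v + 3)*(v + 1)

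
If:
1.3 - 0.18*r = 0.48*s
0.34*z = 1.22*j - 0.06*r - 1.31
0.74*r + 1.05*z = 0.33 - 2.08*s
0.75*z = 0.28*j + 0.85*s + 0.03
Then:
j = 0.76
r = 18.23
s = -4.13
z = -4.36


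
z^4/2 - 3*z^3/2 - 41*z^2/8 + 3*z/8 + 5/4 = (z/2 + 1)*(z - 5)*(z - 1/2)*(z + 1/2)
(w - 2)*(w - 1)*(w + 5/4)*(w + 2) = w^4 + w^3/4 - 21*w^2/4 - w + 5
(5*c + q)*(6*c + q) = 30*c^2 + 11*c*q + q^2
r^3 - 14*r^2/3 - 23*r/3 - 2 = (r - 6)*(r + 1/3)*(r + 1)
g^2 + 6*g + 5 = (g + 1)*(g + 5)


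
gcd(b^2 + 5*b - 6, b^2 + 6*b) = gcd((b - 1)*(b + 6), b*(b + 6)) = b + 6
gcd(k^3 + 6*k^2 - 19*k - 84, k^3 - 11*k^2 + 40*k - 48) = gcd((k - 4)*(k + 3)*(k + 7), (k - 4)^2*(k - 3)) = k - 4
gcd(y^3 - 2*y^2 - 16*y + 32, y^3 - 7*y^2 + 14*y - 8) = y^2 - 6*y + 8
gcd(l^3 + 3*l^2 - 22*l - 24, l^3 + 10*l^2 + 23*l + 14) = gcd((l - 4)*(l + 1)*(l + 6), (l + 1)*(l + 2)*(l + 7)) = l + 1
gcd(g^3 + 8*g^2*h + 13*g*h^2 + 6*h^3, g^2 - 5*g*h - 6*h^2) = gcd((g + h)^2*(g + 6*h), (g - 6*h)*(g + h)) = g + h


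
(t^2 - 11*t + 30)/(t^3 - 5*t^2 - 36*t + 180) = 1/(t + 6)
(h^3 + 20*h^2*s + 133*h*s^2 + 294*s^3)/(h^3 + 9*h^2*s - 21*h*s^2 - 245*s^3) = (-h - 6*s)/(-h + 5*s)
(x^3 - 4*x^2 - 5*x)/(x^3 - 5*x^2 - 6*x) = (x - 5)/(x - 6)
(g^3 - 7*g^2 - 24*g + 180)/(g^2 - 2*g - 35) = (g^2 - 12*g + 36)/(g - 7)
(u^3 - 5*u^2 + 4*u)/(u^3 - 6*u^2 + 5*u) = (u - 4)/(u - 5)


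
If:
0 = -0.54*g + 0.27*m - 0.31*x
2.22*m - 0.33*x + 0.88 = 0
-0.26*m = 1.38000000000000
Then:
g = 16.31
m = -5.31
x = -33.04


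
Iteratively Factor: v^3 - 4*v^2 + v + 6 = (v - 2)*(v^2 - 2*v - 3) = (v - 3)*(v - 2)*(v + 1)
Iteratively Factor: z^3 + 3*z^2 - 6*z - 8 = (z - 2)*(z^2 + 5*z + 4) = (z - 2)*(z + 4)*(z + 1)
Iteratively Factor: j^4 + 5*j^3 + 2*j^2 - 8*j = (j - 1)*(j^3 + 6*j^2 + 8*j) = (j - 1)*(j + 4)*(j^2 + 2*j) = (j - 1)*(j + 2)*(j + 4)*(j)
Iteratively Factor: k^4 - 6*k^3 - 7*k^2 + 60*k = (k)*(k^3 - 6*k^2 - 7*k + 60) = k*(k + 3)*(k^2 - 9*k + 20) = k*(k - 5)*(k + 3)*(k - 4)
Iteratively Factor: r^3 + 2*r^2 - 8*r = (r)*(r^2 + 2*r - 8) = r*(r + 4)*(r - 2)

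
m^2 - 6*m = m*(m - 6)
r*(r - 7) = r^2 - 7*r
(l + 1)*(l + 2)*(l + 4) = l^3 + 7*l^2 + 14*l + 8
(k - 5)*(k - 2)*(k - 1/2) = k^3 - 15*k^2/2 + 27*k/2 - 5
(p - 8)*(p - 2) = p^2 - 10*p + 16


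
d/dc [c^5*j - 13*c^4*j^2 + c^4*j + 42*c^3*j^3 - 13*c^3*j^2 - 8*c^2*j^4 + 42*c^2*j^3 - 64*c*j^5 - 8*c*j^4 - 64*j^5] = j*(5*c^4 - 52*c^3*j + 4*c^3 + 126*c^2*j^2 - 39*c^2*j - 16*c*j^3 + 84*c*j^2 - 64*j^4 - 8*j^3)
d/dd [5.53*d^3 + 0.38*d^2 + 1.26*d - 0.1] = 16.59*d^2 + 0.76*d + 1.26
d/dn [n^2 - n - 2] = 2*n - 1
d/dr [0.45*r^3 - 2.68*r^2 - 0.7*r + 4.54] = 1.35*r^2 - 5.36*r - 0.7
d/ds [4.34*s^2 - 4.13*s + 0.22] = 8.68*s - 4.13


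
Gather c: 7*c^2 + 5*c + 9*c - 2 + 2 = 7*c^2 + 14*c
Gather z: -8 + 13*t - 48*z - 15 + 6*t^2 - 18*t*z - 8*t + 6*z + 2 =6*t^2 + 5*t + z*(-18*t - 42) - 21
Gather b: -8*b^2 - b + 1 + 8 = -8*b^2 - b + 9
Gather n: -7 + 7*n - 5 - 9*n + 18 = 6 - 2*n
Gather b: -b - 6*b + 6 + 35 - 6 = 35 - 7*b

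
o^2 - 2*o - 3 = (o - 3)*(o + 1)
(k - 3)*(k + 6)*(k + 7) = k^3 + 10*k^2 + 3*k - 126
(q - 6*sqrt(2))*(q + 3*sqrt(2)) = q^2 - 3*sqrt(2)*q - 36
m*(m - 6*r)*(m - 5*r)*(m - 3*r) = m^4 - 14*m^3*r + 63*m^2*r^2 - 90*m*r^3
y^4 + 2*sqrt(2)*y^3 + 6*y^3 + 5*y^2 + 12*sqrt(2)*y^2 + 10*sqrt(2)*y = y*(y + 1)*(y + 5)*(y + 2*sqrt(2))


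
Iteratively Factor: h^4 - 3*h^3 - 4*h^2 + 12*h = (h - 2)*(h^3 - h^2 - 6*h) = h*(h - 2)*(h^2 - h - 6) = h*(h - 3)*(h - 2)*(h + 2)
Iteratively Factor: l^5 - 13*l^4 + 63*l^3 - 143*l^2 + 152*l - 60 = (l - 1)*(l^4 - 12*l^3 + 51*l^2 - 92*l + 60) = (l - 2)*(l - 1)*(l^3 - 10*l^2 + 31*l - 30) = (l - 5)*(l - 2)*(l - 1)*(l^2 - 5*l + 6) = (l - 5)*(l - 2)^2*(l - 1)*(l - 3)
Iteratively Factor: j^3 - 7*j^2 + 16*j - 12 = (j - 2)*(j^2 - 5*j + 6) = (j - 2)^2*(j - 3)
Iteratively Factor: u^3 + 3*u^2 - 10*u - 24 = (u + 4)*(u^2 - u - 6) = (u + 2)*(u + 4)*(u - 3)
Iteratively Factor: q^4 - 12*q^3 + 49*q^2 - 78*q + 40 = (q - 5)*(q^3 - 7*q^2 + 14*q - 8) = (q - 5)*(q - 2)*(q^2 - 5*q + 4) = (q - 5)*(q - 4)*(q - 2)*(q - 1)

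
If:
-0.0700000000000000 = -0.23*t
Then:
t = 0.30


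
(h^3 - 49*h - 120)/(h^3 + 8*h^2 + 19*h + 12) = (h^2 - 3*h - 40)/(h^2 + 5*h + 4)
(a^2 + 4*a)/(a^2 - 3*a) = (a + 4)/(a - 3)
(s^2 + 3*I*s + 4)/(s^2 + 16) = (s - I)/(s - 4*I)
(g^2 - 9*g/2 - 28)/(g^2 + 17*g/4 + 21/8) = 4*(g - 8)/(4*g + 3)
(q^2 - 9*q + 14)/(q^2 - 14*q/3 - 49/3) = 3*(q - 2)/(3*q + 7)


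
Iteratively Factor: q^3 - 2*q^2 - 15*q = (q - 5)*(q^2 + 3*q) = (q - 5)*(q + 3)*(q)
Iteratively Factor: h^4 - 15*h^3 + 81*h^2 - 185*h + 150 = (h - 5)*(h^3 - 10*h^2 + 31*h - 30) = (h - 5)^2*(h^2 - 5*h + 6) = (h - 5)^2*(h - 2)*(h - 3)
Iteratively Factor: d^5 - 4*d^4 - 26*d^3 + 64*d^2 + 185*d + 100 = (d - 5)*(d^4 + d^3 - 21*d^2 - 41*d - 20) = (d - 5)*(d + 1)*(d^3 - 21*d - 20) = (d - 5)*(d + 1)^2*(d^2 - d - 20) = (d - 5)^2*(d + 1)^2*(d + 4)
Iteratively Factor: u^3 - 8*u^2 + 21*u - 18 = (u - 3)*(u^2 - 5*u + 6) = (u - 3)^2*(u - 2)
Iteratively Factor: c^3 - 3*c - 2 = (c - 2)*(c^2 + 2*c + 1) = (c - 2)*(c + 1)*(c + 1)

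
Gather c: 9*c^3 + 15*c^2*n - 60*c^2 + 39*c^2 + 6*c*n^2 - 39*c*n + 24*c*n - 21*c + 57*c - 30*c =9*c^3 + c^2*(15*n - 21) + c*(6*n^2 - 15*n + 6)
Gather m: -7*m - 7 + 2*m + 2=-5*m - 5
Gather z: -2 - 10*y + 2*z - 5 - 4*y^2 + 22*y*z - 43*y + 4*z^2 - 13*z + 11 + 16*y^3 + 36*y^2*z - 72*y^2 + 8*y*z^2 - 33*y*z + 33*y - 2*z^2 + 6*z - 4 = 16*y^3 - 76*y^2 - 20*y + z^2*(8*y + 2) + z*(36*y^2 - 11*y - 5)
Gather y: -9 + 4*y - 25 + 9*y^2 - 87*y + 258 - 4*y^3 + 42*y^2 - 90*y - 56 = -4*y^3 + 51*y^2 - 173*y + 168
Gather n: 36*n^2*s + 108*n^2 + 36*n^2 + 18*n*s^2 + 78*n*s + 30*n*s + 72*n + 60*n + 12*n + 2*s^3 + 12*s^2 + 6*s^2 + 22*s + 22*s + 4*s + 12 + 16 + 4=n^2*(36*s + 144) + n*(18*s^2 + 108*s + 144) + 2*s^3 + 18*s^2 + 48*s + 32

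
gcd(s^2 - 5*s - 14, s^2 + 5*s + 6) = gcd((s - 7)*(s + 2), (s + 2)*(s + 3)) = s + 2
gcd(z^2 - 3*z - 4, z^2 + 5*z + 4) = z + 1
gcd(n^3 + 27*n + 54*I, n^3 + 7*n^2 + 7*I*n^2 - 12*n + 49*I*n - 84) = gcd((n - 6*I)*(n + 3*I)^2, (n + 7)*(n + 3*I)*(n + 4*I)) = n + 3*I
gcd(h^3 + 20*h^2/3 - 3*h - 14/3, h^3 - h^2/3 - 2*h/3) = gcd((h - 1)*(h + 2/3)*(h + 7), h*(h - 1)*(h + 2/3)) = h^2 - h/3 - 2/3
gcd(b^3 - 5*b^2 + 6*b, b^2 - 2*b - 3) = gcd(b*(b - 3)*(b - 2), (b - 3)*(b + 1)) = b - 3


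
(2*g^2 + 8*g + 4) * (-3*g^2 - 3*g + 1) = -6*g^4 - 30*g^3 - 34*g^2 - 4*g + 4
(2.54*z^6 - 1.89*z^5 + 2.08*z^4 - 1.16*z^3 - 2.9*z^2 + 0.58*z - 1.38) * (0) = 0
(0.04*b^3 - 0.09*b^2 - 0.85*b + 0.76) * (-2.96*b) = -0.1184*b^4 + 0.2664*b^3 + 2.516*b^2 - 2.2496*b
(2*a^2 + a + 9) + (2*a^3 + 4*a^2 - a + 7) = 2*a^3 + 6*a^2 + 16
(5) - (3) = 2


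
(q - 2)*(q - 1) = q^2 - 3*q + 2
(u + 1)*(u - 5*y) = u^2 - 5*u*y + u - 5*y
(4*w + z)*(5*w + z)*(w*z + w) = 20*w^3*z + 20*w^3 + 9*w^2*z^2 + 9*w^2*z + w*z^3 + w*z^2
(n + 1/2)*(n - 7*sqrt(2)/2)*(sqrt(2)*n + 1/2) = sqrt(2)*n^3 - 13*n^2/2 + sqrt(2)*n^2/2 - 13*n/4 - 7*sqrt(2)*n/4 - 7*sqrt(2)/8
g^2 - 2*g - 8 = (g - 4)*(g + 2)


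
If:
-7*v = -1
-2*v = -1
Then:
No Solution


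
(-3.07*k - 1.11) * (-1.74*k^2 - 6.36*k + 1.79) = 5.3418*k^3 + 21.4566*k^2 + 1.5643*k - 1.9869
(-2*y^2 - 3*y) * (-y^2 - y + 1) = 2*y^4 + 5*y^3 + y^2 - 3*y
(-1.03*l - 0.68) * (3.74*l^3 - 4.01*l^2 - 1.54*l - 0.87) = -3.8522*l^4 + 1.5871*l^3 + 4.313*l^2 + 1.9433*l + 0.5916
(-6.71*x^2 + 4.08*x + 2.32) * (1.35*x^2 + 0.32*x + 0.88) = -9.0585*x^4 + 3.3608*x^3 - 1.4672*x^2 + 4.3328*x + 2.0416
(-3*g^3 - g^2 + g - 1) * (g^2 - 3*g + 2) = -3*g^5 + 8*g^4 - 2*g^3 - 6*g^2 + 5*g - 2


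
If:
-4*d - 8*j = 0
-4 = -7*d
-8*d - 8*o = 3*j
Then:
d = 4/7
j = -2/7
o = -13/28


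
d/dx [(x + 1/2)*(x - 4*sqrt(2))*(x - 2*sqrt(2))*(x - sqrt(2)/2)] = 4*x^3 - 39*sqrt(2)*x^2/2 + 3*x^2/2 - 13*sqrt(2)*x/2 + 44*x - 8*sqrt(2) + 11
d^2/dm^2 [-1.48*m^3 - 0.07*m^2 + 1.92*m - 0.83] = -8.88*m - 0.14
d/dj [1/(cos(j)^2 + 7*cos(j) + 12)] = (2*cos(j) + 7)*sin(j)/(cos(j)^2 + 7*cos(j) + 12)^2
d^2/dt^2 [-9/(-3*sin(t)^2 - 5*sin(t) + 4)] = 9*(-36*sin(t)^4 - 45*sin(t)^3 - 19*sin(t)^2 + 70*sin(t) + 74)/(3*sin(t)^2 + 5*sin(t) - 4)^3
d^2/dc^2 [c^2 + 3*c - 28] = 2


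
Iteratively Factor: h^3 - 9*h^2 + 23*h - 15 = (h - 3)*(h^2 - 6*h + 5) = (h - 5)*(h - 3)*(h - 1)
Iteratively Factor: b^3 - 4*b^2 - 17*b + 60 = (b - 3)*(b^2 - b - 20) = (b - 5)*(b - 3)*(b + 4)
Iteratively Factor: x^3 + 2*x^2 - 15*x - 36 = (x - 4)*(x^2 + 6*x + 9) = (x - 4)*(x + 3)*(x + 3)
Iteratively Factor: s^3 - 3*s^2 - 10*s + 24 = (s - 4)*(s^2 + s - 6) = (s - 4)*(s - 2)*(s + 3)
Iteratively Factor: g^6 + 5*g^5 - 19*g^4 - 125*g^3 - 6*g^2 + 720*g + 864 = (g + 4)*(g^5 + g^4 - 23*g^3 - 33*g^2 + 126*g + 216) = (g + 3)*(g + 4)*(g^4 - 2*g^3 - 17*g^2 + 18*g + 72) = (g + 2)*(g + 3)*(g + 4)*(g^3 - 4*g^2 - 9*g + 36) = (g - 4)*(g + 2)*(g + 3)*(g + 4)*(g^2 - 9) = (g - 4)*(g + 2)*(g + 3)^2*(g + 4)*(g - 3)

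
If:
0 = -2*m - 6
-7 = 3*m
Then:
No Solution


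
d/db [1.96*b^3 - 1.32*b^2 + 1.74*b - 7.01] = 5.88*b^2 - 2.64*b + 1.74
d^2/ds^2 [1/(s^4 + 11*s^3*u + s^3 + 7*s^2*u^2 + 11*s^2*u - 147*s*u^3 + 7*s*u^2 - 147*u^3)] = 2*(-(6*s^2 + 33*s*u + 3*s + 7*u^2 + 11*u)*(s^4 + 11*s^3*u + s^3 + 7*s^2*u^2 + 11*s^2*u - 147*s*u^3 + 7*s*u^2 - 147*u^3) + (4*s^3 + 33*s^2*u + 3*s^2 + 14*s*u^2 + 22*s*u - 147*u^3 + 7*u^2)^2)/(s^4 + 11*s^3*u + s^3 + 7*s^2*u^2 + 11*s^2*u - 147*s*u^3 + 7*s*u^2 - 147*u^3)^3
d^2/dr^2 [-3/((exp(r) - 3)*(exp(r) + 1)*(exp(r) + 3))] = (-27*exp(5*r) - 33*exp(4*r) + 42*exp(3*r) - 162*exp(2*r) - 351*exp(r) + 243)*exp(r)/(exp(9*r) + 3*exp(8*r) - 24*exp(7*r) - 80*exp(6*r) + 162*exp(5*r) + 702*exp(4*r) - 1944*exp(2*r) - 2187*exp(r) - 729)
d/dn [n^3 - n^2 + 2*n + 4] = 3*n^2 - 2*n + 2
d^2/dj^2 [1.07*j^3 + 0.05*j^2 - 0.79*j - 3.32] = 6.42*j + 0.1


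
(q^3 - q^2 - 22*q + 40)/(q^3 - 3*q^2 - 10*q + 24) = (q + 5)/(q + 3)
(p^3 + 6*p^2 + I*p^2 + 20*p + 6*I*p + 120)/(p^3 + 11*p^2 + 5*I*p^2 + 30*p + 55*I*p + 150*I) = (p - 4*I)/(p + 5)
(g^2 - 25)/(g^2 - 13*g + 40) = (g + 5)/(g - 8)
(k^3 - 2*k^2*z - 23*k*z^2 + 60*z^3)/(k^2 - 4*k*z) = k + 2*z - 15*z^2/k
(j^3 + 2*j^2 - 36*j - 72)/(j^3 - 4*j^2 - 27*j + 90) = (j^2 + 8*j + 12)/(j^2 + 2*j - 15)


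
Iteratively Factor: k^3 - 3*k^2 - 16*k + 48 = (k - 4)*(k^2 + k - 12) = (k - 4)*(k + 4)*(k - 3)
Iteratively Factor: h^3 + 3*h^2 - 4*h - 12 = (h + 2)*(h^2 + h - 6) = (h - 2)*(h + 2)*(h + 3)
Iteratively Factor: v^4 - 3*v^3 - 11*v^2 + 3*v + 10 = (v - 1)*(v^3 - 2*v^2 - 13*v - 10) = (v - 1)*(v + 2)*(v^2 - 4*v - 5) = (v - 5)*(v - 1)*(v + 2)*(v + 1)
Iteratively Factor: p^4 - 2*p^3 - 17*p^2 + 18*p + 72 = (p + 3)*(p^3 - 5*p^2 - 2*p + 24) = (p - 3)*(p + 3)*(p^2 - 2*p - 8) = (p - 3)*(p + 2)*(p + 3)*(p - 4)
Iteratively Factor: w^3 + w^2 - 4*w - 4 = (w + 1)*(w^2 - 4) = (w + 1)*(w + 2)*(w - 2)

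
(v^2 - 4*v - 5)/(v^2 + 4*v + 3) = (v - 5)/(v + 3)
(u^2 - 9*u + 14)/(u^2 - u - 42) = (u - 2)/(u + 6)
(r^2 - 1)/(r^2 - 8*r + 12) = (r^2 - 1)/(r^2 - 8*r + 12)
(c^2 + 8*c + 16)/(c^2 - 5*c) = (c^2 + 8*c + 16)/(c*(c - 5))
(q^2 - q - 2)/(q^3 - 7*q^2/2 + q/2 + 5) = 2/(2*q - 5)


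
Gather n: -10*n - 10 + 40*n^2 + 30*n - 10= 40*n^2 + 20*n - 20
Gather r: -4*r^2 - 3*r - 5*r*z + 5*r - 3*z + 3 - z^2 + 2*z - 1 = -4*r^2 + r*(2 - 5*z) - z^2 - z + 2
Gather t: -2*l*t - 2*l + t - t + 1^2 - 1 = -2*l*t - 2*l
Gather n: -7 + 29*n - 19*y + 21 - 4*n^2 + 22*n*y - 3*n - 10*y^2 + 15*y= -4*n^2 + n*(22*y + 26) - 10*y^2 - 4*y + 14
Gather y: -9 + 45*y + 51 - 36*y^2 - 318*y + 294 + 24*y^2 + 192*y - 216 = -12*y^2 - 81*y + 120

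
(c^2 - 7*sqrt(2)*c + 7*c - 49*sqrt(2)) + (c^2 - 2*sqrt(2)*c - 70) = 2*c^2 - 9*sqrt(2)*c + 7*c - 70 - 49*sqrt(2)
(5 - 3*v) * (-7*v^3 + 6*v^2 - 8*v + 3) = 21*v^4 - 53*v^3 + 54*v^2 - 49*v + 15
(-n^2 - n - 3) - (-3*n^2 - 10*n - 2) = 2*n^2 + 9*n - 1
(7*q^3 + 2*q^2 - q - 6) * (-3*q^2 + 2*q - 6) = -21*q^5 + 8*q^4 - 35*q^3 + 4*q^2 - 6*q + 36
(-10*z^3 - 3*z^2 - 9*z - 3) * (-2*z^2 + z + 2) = 20*z^5 - 4*z^4 - 5*z^3 - 9*z^2 - 21*z - 6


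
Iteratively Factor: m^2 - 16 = (m - 4)*(m + 4)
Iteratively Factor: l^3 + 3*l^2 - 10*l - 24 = (l + 2)*(l^2 + l - 12) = (l + 2)*(l + 4)*(l - 3)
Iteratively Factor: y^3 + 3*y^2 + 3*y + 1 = (y + 1)*(y^2 + 2*y + 1) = (y + 1)^2*(y + 1)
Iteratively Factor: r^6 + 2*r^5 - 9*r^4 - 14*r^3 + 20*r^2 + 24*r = (r + 3)*(r^5 - r^4 - 6*r^3 + 4*r^2 + 8*r) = (r + 2)*(r + 3)*(r^4 - 3*r^3 + 4*r) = r*(r + 2)*(r + 3)*(r^3 - 3*r^2 + 4) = r*(r - 2)*(r + 2)*(r + 3)*(r^2 - r - 2) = r*(r - 2)*(r + 1)*(r + 2)*(r + 3)*(r - 2)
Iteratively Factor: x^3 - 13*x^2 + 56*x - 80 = (x - 4)*(x^2 - 9*x + 20) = (x - 4)^2*(x - 5)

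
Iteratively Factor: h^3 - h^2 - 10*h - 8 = (h + 1)*(h^2 - 2*h - 8) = (h + 1)*(h + 2)*(h - 4)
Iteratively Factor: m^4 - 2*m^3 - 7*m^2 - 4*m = (m + 1)*(m^3 - 3*m^2 - 4*m) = m*(m + 1)*(m^2 - 3*m - 4) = m*(m - 4)*(m + 1)*(m + 1)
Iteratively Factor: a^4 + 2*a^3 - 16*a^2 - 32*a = (a - 4)*(a^3 + 6*a^2 + 8*a) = (a - 4)*(a + 4)*(a^2 + 2*a) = a*(a - 4)*(a + 4)*(a + 2)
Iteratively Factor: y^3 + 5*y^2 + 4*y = (y)*(y^2 + 5*y + 4) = y*(y + 1)*(y + 4)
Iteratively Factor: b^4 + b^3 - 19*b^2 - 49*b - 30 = (b + 3)*(b^3 - 2*b^2 - 13*b - 10) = (b + 1)*(b + 3)*(b^2 - 3*b - 10) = (b + 1)*(b + 2)*(b + 3)*(b - 5)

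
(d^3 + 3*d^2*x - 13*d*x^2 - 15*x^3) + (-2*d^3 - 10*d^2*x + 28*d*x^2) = -d^3 - 7*d^2*x + 15*d*x^2 - 15*x^3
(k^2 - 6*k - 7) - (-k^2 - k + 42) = 2*k^2 - 5*k - 49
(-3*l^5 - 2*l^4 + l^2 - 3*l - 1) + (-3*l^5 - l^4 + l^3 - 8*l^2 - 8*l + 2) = -6*l^5 - 3*l^4 + l^3 - 7*l^2 - 11*l + 1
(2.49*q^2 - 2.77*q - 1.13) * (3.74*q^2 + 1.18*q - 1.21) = 9.3126*q^4 - 7.4216*q^3 - 10.5077*q^2 + 2.0183*q + 1.3673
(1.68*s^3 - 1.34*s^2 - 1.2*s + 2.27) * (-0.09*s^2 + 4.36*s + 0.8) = -0.1512*s^5 + 7.4454*s^4 - 4.3904*s^3 - 6.5083*s^2 + 8.9372*s + 1.816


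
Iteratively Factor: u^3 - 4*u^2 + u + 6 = (u - 3)*(u^2 - u - 2) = (u - 3)*(u + 1)*(u - 2)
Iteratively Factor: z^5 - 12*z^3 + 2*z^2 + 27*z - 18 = (z - 1)*(z^4 + z^3 - 11*z^2 - 9*z + 18) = (z - 3)*(z - 1)*(z^3 + 4*z^2 + z - 6) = (z - 3)*(z - 1)*(z + 2)*(z^2 + 2*z - 3) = (z - 3)*(z - 1)*(z + 2)*(z + 3)*(z - 1)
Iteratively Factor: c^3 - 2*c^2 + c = (c - 1)*(c^2 - c) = c*(c - 1)*(c - 1)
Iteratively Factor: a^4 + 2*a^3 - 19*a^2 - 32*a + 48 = (a - 4)*(a^3 + 6*a^2 + 5*a - 12) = (a - 4)*(a + 4)*(a^2 + 2*a - 3) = (a - 4)*(a - 1)*(a + 4)*(a + 3)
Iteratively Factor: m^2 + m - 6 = (m - 2)*(m + 3)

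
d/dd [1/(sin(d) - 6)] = -cos(d)/(sin(d) - 6)^2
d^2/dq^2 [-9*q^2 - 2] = -18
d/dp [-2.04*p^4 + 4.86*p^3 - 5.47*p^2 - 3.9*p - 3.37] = -8.16*p^3 + 14.58*p^2 - 10.94*p - 3.9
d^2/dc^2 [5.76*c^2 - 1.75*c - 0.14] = 11.5200000000000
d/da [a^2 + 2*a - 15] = 2*a + 2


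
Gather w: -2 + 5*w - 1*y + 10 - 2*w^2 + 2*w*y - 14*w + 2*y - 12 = -2*w^2 + w*(2*y - 9) + y - 4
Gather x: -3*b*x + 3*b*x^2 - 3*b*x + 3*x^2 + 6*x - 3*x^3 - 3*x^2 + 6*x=3*b*x^2 - 3*x^3 + x*(12 - 6*b)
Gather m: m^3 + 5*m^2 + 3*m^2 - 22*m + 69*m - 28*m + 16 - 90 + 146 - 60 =m^3 + 8*m^2 + 19*m + 12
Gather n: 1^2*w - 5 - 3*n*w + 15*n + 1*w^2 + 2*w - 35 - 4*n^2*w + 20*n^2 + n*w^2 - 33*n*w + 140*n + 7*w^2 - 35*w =n^2*(20 - 4*w) + n*(w^2 - 36*w + 155) + 8*w^2 - 32*w - 40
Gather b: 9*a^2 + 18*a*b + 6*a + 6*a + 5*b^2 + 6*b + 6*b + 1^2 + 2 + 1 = 9*a^2 + 12*a + 5*b^2 + b*(18*a + 12) + 4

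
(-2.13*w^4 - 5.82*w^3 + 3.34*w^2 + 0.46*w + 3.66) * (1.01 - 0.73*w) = 1.5549*w^5 + 2.0973*w^4 - 8.3164*w^3 + 3.0376*w^2 - 2.2072*w + 3.6966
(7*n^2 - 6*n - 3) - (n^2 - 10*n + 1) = 6*n^2 + 4*n - 4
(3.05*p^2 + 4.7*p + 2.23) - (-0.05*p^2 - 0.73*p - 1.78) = 3.1*p^2 + 5.43*p + 4.01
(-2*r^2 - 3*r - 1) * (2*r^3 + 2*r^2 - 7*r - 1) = -4*r^5 - 10*r^4 + 6*r^3 + 21*r^2 + 10*r + 1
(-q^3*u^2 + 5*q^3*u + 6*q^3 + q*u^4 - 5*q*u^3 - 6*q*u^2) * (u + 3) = -q^3*u^3 + 2*q^3*u^2 + 21*q^3*u + 18*q^3 + q*u^5 - 2*q*u^4 - 21*q*u^3 - 18*q*u^2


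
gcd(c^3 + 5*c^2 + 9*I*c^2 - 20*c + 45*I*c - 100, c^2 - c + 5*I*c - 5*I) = c + 5*I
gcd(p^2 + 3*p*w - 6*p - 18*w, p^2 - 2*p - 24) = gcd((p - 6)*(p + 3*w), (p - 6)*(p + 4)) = p - 6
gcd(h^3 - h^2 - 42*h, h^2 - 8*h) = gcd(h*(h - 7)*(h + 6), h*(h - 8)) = h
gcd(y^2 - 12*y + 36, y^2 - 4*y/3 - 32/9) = 1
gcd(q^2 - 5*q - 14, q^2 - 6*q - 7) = q - 7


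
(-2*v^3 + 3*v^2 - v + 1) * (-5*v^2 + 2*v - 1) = 10*v^5 - 19*v^4 + 13*v^3 - 10*v^2 + 3*v - 1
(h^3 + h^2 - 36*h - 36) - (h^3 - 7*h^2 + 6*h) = 8*h^2 - 42*h - 36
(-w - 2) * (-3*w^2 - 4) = 3*w^3 + 6*w^2 + 4*w + 8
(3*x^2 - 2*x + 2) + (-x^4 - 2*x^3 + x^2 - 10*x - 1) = -x^4 - 2*x^3 + 4*x^2 - 12*x + 1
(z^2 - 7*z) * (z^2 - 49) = z^4 - 7*z^3 - 49*z^2 + 343*z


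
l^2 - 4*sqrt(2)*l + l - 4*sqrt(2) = (l + 1)*(l - 4*sqrt(2))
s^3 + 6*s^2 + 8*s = s*(s + 2)*(s + 4)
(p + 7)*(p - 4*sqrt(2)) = p^2 - 4*sqrt(2)*p + 7*p - 28*sqrt(2)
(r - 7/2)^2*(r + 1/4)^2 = r^4 - 13*r^3/2 + 141*r^2/16 + 91*r/16 + 49/64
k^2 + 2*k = k*(k + 2)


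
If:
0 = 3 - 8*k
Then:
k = 3/8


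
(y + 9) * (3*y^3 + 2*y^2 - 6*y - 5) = 3*y^4 + 29*y^3 + 12*y^2 - 59*y - 45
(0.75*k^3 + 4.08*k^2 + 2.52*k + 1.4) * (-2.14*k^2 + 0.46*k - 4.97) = -1.605*k^5 - 8.3862*k^4 - 7.2435*k^3 - 22.1144*k^2 - 11.8804*k - 6.958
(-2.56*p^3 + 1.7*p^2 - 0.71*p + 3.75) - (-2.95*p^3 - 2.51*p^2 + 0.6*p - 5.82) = 0.39*p^3 + 4.21*p^2 - 1.31*p + 9.57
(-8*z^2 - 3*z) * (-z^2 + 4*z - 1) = 8*z^4 - 29*z^3 - 4*z^2 + 3*z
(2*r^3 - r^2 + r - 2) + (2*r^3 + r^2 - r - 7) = 4*r^3 - 9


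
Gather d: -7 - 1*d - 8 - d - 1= -2*d - 16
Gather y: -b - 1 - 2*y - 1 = -b - 2*y - 2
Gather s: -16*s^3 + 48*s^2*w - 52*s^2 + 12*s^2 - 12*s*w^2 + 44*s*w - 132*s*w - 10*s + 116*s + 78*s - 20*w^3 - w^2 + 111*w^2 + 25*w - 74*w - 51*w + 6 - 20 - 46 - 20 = -16*s^3 + s^2*(48*w - 40) + s*(-12*w^2 - 88*w + 184) - 20*w^3 + 110*w^2 - 100*w - 80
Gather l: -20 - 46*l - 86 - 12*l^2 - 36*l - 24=-12*l^2 - 82*l - 130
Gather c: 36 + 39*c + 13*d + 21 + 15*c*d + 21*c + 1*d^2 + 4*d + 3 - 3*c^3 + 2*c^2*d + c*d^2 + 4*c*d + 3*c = -3*c^3 + 2*c^2*d + c*(d^2 + 19*d + 63) + d^2 + 17*d + 60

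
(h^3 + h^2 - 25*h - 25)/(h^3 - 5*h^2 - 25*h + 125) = (h + 1)/(h - 5)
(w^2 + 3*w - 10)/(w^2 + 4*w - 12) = (w + 5)/(w + 6)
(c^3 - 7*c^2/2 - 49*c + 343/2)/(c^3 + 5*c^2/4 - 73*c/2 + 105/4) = 2*(2*c^2 - 21*c + 49)/(4*c^2 - 23*c + 15)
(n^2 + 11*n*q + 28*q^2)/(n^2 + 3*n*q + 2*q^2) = (n^2 + 11*n*q + 28*q^2)/(n^2 + 3*n*q + 2*q^2)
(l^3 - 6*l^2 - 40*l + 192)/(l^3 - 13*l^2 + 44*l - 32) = (l + 6)/(l - 1)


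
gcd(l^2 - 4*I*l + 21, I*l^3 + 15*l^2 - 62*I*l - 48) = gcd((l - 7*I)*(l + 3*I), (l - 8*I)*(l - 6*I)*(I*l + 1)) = 1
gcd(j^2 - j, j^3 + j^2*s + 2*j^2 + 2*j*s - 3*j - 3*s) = j - 1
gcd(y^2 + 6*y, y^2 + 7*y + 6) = y + 6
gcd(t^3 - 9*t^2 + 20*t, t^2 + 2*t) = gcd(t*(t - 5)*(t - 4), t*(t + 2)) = t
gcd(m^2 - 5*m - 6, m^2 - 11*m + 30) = m - 6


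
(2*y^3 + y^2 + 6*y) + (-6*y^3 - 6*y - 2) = -4*y^3 + y^2 - 2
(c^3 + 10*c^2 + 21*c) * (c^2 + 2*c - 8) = c^5 + 12*c^4 + 33*c^3 - 38*c^2 - 168*c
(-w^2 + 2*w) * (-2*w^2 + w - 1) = 2*w^4 - 5*w^3 + 3*w^2 - 2*w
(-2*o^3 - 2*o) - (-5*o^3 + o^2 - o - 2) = 3*o^3 - o^2 - o + 2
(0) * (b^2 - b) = 0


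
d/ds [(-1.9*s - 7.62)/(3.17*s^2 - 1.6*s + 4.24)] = (6.023*s^2 + 48.3108*s - 20.248)/(10.0489*s^4 - 10.144*s^3 + 29.4416*s^2 - 13.568*s + 17.9776)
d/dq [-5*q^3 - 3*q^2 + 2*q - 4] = -15*q^2 - 6*q + 2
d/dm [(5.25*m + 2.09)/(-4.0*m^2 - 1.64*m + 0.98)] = (21.0*m^2 + 16.72*m + 8.5726)/(16.0*m^4 + 13.12*m^3 - 5.1504*m^2 - 3.2144*m + 0.9604)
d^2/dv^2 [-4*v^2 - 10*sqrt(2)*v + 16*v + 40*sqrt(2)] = -8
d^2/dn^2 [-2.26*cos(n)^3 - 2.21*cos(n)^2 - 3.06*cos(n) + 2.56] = 4.755*cos(n) + 4.42*cos(2*n) + 5.085*cos(3*n)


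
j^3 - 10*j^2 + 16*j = j*(j - 8)*(j - 2)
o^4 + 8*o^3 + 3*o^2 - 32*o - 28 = (o - 2)*(o + 1)*(o + 2)*(o + 7)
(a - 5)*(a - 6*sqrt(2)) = a^2 - 6*sqrt(2)*a - 5*a + 30*sqrt(2)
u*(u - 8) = u^2 - 8*u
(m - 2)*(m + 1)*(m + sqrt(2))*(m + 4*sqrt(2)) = m^4 - m^3 + 5*sqrt(2)*m^3 - 5*sqrt(2)*m^2 + 6*m^2 - 10*sqrt(2)*m - 8*m - 16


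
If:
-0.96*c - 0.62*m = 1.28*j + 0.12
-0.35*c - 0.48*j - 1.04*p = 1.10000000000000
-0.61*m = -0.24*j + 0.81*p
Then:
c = -27.2822551499819*p - 22.3035778821829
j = 17.7266443801952*p + 13.971358872425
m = 5.64654860860137*p + 5.4969280809541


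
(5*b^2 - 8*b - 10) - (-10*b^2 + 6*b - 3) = 15*b^2 - 14*b - 7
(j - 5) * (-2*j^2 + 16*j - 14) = -2*j^3 + 26*j^2 - 94*j + 70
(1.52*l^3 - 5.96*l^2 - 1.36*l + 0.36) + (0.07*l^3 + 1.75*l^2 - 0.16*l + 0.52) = 1.59*l^3 - 4.21*l^2 - 1.52*l + 0.88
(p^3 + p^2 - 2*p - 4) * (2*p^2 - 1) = 2*p^5 + 2*p^4 - 5*p^3 - 9*p^2 + 2*p + 4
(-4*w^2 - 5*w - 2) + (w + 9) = -4*w^2 - 4*w + 7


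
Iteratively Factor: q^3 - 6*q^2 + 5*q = (q - 1)*(q^2 - 5*q) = (q - 5)*(q - 1)*(q)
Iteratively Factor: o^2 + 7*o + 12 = (o + 3)*(o + 4)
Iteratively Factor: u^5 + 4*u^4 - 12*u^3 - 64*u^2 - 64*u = (u + 2)*(u^4 + 2*u^3 - 16*u^2 - 32*u) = (u - 4)*(u + 2)*(u^3 + 6*u^2 + 8*u) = u*(u - 4)*(u + 2)*(u^2 + 6*u + 8) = u*(u - 4)*(u + 2)^2*(u + 4)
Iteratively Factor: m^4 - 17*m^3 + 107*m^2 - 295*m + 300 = (m - 4)*(m^3 - 13*m^2 + 55*m - 75) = (m - 5)*(m - 4)*(m^2 - 8*m + 15) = (m - 5)*(m - 4)*(m - 3)*(m - 5)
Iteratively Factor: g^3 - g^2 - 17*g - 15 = (g - 5)*(g^2 + 4*g + 3) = (g - 5)*(g + 1)*(g + 3)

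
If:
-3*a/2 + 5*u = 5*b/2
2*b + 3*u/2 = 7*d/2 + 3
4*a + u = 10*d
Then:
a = 103*u/52 - 15/13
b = 211*u/260 + 9/13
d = 58*u/65 - 6/13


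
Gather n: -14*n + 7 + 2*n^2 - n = 2*n^2 - 15*n + 7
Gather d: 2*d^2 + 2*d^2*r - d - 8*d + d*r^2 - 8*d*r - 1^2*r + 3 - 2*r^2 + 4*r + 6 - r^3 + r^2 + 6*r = d^2*(2*r + 2) + d*(r^2 - 8*r - 9) - r^3 - r^2 + 9*r + 9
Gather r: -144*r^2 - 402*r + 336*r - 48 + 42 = -144*r^2 - 66*r - 6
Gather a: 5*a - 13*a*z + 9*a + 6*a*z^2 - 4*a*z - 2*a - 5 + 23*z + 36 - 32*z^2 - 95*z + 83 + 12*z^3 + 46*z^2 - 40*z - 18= a*(6*z^2 - 17*z + 12) + 12*z^3 + 14*z^2 - 112*z + 96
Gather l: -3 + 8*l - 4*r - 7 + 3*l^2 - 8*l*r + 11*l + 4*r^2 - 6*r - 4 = 3*l^2 + l*(19 - 8*r) + 4*r^2 - 10*r - 14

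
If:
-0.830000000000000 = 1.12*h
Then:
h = -0.74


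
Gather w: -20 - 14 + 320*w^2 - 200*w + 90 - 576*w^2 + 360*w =-256*w^2 + 160*w + 56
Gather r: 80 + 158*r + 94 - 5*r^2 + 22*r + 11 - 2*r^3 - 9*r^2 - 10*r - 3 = -2*r^3 - 14*r^2 + 170*r + 182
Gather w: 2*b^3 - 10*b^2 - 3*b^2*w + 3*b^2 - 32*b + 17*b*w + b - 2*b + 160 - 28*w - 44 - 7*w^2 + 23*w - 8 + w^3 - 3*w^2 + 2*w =2*b^3 - 7*b^2 - 33*b + w^3 - 10*w^2 + w*(-3*b^2 + 17*b - 3) + 108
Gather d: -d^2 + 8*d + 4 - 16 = -d^2 + 8*d - 12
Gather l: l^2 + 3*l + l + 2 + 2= l^2 + 4*l + 4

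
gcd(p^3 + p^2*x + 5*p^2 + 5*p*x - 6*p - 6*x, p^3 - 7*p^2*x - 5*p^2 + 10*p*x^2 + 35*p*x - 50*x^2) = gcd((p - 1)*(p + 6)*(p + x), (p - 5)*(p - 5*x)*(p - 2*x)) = 1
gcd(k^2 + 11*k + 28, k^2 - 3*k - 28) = k + 4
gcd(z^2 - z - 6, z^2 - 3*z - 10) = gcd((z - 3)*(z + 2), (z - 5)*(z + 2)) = z + 2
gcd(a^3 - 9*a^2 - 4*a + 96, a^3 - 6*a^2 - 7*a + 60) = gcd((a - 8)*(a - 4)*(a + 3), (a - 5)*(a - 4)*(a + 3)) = a^2 - a - 12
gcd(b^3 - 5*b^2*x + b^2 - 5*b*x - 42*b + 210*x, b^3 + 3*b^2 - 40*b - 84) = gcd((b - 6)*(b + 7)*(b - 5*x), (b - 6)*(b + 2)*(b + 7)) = b^2 + b - 42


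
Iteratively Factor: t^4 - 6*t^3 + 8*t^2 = (t)*(t^3 - 6*t^2 + 8*t) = t^2*(t^2 - 6*t + 8) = t^2*(t - 2)*(t - 4)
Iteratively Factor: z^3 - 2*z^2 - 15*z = (z - 5)*(z^2 + 3*z) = z*(z - 5)*(z + 3)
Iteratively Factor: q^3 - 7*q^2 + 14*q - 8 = (q - 2)*(q^2 - 5*q + 4) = (q - 2)*(q - 1)*(q - 4)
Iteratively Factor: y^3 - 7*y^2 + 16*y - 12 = (y - 2)*(y^2 - 5*y + 6) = (y - 2)^2*(y - 3)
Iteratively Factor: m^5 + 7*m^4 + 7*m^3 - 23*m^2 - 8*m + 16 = (m + 1)*(m^4 + 6*m^3 + m^2 - 24*m + 16) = (m - 1)*(m + 1)*(m^3 + 7*m^2 + 8*m - 16) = (m - 1)*(m + 1)*(m + 4)*(m^2 + 3*m - 4) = (m - 1)*(m + 1)*(m + 4)^2*(m - 1)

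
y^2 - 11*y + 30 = (y - 6)*(y - 5)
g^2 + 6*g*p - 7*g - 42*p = (g - 7)*(g + 6*p)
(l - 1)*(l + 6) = l^2 + 5*l - 6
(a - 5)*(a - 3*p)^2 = a^3 - 6*a^2*p - 5*a^2 + 9*a*p^2 + 30*a*p - 45*p^2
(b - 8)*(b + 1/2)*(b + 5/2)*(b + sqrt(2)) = b^4 - 5*b^3 + sqrt(2)*b^3 - 91*b^2/4 - 5*sqrt(2)*b^2 - 91*sqrt(2)*b/4 - 10*b - 10*sqrt(2)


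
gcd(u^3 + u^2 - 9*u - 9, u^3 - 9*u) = u^2 - 9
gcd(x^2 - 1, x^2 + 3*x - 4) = x - 1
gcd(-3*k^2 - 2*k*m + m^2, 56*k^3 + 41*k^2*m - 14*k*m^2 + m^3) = k + m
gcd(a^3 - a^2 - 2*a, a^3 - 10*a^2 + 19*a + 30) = a + 1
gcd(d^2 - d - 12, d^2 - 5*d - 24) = d + 3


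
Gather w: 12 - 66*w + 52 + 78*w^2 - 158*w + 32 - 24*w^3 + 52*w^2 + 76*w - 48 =-24*w^3 + 130*w^2 - 148*w + 48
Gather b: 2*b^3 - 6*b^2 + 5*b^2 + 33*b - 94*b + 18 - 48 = 2*b^3 - b^2 - 61*b - 30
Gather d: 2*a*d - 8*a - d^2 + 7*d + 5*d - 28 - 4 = -8*a - d^2 + d*(2*a + 12) - 32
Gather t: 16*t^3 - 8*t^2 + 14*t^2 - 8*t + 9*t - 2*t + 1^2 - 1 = 16*t^3 + 6*t^2 - t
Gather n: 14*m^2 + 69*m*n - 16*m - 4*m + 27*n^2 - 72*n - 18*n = 14*m^2 - 20*m + 27*n^2 + n*(69*m - 90)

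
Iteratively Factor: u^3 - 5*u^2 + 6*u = (u - 2)*(u^2 - 3*u) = u*(u - 2)*(u - 3)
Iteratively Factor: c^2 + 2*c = (c)*(c + 2)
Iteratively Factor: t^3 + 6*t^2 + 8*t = (t)*(t^2 + 6*t + 8) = t*(t + 2)*(t + 4)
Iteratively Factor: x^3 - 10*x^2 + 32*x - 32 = (x - 2)*(x^2 - 8*x + 16) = (x - 4)*(x - 2)*(x - 4)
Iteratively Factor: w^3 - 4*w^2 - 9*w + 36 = (w - 4)*(w^2 - 9) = (w - 4)*(w - 3)*(w + 3)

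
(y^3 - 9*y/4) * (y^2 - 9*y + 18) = y^5 - 9*y^4 + 63*y^3/4 + 81*y^2/4 - 81*y/2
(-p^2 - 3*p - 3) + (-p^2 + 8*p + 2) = -2*p^2 + 5*p - 1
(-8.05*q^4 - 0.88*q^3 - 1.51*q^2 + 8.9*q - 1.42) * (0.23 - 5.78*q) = 46.529*q^5 + 3.2349*q^4 + 8.5254*q^3 - 51.7893*q^2 + 10.2546*q - 0.3266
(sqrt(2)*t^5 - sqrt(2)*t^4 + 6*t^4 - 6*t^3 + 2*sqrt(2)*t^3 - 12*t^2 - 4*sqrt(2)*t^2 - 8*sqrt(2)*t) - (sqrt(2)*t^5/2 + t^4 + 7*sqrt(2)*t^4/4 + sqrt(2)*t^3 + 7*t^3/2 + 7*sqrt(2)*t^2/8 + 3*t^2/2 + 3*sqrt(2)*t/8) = sqrt(2)*t^5/2 - 11*sqrt(2)*t^4/4 + 5*t^4 - 19*t^3/2 + sqrt(2)*t^3 - 27*t^2/2 - 39*sqrt(2)*t^2/8 - 67*sqrt(2)*t/8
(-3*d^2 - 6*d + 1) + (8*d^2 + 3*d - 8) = 5*d^2 - 3*d - 7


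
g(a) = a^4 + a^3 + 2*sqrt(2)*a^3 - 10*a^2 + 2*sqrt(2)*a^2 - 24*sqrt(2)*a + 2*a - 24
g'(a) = 4*a^3 + 3*a^2 + 6*sqrt(2)*a^2 - 20*a + 4*sqrt(2)*a - 24*sqrt(2) + 2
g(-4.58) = 44.06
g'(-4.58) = -109.62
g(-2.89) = -14.24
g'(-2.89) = 8.89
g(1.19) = -63.71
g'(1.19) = -26.00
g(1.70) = -71.86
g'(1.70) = -3.48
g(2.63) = -40.12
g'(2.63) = 82.54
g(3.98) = 227.55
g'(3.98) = 345.08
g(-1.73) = -1.07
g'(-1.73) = 6.54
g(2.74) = -30.24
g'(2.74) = 97.27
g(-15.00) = 36545.57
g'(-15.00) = -10732.61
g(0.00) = -24.00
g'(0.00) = -31.94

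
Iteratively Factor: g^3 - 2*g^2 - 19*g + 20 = (g - 1)*(g^2 - g - 20) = (g - 1)*(g + 4)*(g - 5)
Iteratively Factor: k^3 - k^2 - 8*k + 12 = (k + 3)*(k^2 - 4*k + 4) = (k - 2)*(k + 3)*(k - 2)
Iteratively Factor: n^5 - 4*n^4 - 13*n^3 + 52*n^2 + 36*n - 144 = (n - 4)*(n^4 - 13*n^2 + 36) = (n - 4)*(n - 2)*(n^3 + 2*n^2 - 9*n - 18) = (n - 4)*(n - 2)*(n + 3)*(n^2 - n - 6) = (n - 4)*(n - 2)*(n + 2)*(n + 3)*(n - 3)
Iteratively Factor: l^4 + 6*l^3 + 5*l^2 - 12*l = (l + 4)*(l^3 + 2*l^2 - 3*l) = l*(l + 4)*(l^2 + 2*l - 3) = l*(l + 3)*(l + 4)*(l - 1)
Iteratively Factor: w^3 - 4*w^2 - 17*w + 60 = (w - 5)*(w^2 + w - 12) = (w - 5)*(w - 3)*(w + 4)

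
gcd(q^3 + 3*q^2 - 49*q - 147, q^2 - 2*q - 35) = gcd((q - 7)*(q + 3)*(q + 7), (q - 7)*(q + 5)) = q - 7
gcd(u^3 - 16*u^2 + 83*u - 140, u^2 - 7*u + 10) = u - 5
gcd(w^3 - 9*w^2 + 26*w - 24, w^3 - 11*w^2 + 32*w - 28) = w - 2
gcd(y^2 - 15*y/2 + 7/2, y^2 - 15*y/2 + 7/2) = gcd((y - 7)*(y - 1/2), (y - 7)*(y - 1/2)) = y^2 - 15*y/2 + 7/2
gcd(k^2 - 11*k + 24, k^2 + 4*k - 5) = 1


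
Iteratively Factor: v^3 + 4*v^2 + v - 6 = (v + 2)*(v^2 + 2*v - 3) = (v + 2)*(v + 3)*(v - 1)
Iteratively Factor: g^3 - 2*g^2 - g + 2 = (g - 1)*(g^2 - g - 2) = (g - 2)*(g - 1)*(g + 1)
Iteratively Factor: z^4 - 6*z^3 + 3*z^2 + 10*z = (z)*(z^3 - 6*z^2 + 3*z + 10) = z*(z - 2)*(z^2 - 4*z - 5) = z*(z - 5)*(z - 2)*(z + 1)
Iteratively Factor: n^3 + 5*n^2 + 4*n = (n + 4)*(n^2 + n) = n*(n + 4)*(n + 1)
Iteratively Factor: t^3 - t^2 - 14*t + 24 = (t - 3)*(t^2 + 2*t - 8) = (t - 3)*(t + 4)*(t - 2)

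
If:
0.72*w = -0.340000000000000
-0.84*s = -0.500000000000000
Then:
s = 0.60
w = -0.47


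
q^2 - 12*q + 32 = (q - 8)*(q - 4)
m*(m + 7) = m^2 + 7*m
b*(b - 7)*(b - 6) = b^3 - 13*b^2 + 42*b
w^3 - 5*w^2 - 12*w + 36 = (w - 6)*(w - 2)*(w + 3)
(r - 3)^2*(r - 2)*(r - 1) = r^4 - 9*r^3 + 29*r^2 - 39*r + 18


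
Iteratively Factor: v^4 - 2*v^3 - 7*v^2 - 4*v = (v + 1)*(v^3 - 3*v^2 - 4*v) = (v + 1)^2*(v^2 - 4*v) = (v - 4)*(v + 1)^2*(v)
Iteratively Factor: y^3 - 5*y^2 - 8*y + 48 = (y + 3)*(y^2 - 8*y + 16) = (y - 4)*(y + 3)*(y - 4)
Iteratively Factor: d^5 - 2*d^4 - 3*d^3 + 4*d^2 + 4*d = (d + 1)*(d^4 - 3*d^3 + 4*d) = (d - 2)*(d + 1)*(d^3 - d^2 - 2*d) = (d - 2)^2*(d + 1)*(d^2 + d) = (d - 2)^2*(d + 1)^2*(d)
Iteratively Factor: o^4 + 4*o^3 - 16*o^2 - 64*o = (o)*(o^3 + 4*o^2 - 16*o - 64) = o*(o + 4)*(o^2 - 16) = o*(o - 4)*(o + 4)*(o + 4)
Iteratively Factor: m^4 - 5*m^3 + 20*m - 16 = (m - 4)*(m^3 - m^2 - 4*m + 4) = (m - 4)*(m - 1)*(m^2 - 4) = (m - 4)*(m - 2)*(m - 1)*(m + 2)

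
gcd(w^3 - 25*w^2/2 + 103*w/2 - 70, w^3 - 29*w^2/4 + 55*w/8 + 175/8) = w^2 - 17*w/2 + 35/2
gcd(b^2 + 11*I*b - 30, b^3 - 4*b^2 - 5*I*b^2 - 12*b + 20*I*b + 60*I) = 1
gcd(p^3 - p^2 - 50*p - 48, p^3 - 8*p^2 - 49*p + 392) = p - 8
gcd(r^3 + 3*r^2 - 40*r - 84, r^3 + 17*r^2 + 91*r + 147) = r + 7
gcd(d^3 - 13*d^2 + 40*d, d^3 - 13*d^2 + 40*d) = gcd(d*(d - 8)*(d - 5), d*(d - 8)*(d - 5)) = d^3 - 13*d^2 + 40*d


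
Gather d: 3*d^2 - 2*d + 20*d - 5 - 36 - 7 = 3*d^2 + 18*d - 48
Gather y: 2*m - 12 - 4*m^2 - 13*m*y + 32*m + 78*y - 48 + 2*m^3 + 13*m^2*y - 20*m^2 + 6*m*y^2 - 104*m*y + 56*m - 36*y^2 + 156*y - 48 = 2*m^3 - 24*m^2 + 90*m + y^2*(6*m - 36) + y*(13*m^2 - 117*m + 234) - 108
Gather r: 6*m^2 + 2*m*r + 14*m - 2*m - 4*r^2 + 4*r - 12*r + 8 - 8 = 6*m^2 + 12*m - 4*r^2 + r*(2*m - 8)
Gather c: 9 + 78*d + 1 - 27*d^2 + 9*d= -27*d^2 + 87*d + 10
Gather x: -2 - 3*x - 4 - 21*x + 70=64 - 24*x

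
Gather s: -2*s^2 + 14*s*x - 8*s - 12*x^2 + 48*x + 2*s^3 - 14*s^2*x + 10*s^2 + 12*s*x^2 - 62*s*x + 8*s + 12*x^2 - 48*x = 2*s^3 + s^2*(8 - 14*x) + s*(12*x^2 - 48*x)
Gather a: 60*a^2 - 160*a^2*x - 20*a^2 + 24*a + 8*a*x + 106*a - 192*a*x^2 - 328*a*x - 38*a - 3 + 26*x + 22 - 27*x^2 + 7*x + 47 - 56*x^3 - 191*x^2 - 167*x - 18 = a^2*(40 - 160*x) + a*(-192*x^2 - 320*x + 92) - 56*x^3 - 218*x^2 - 134*x + 48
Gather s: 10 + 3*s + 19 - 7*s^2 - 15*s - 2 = -7*s^2 - 12*s + 27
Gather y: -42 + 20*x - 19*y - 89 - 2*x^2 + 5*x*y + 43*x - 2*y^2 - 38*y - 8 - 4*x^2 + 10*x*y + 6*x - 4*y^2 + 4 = -6*x^2 + 69*x - 6*y^2 + y*(15*x - 57) - 135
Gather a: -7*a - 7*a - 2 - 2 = -14*a - 4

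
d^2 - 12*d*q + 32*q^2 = (d - 8*q)*(d - 4*q)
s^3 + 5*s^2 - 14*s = s*(s - 2)*(s + 7)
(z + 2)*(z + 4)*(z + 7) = z^3 + 13*z^2 + 50*z + 56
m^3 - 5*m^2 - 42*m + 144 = (m - 8)*(m - 3)*(m + 6)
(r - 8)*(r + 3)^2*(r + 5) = r^4 + 3*r^3 - 49*r^2 - 267*r - 360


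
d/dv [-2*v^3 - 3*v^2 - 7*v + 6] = -6*v^2 - 6*v - 7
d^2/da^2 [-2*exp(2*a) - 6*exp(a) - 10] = (-8*exp(a) - 6)*exp(a)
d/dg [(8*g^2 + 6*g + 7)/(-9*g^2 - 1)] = 2*(27*g^2 + 55*g - 3)/(81*g^4 + 18*g^2 + 1)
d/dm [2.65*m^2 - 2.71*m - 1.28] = 5.3*m - 2.71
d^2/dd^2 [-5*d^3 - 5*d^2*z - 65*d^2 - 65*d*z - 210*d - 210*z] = -30*d - 10*z - 130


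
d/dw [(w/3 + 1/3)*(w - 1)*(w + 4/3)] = w^2 + 8*w/9 - 1/3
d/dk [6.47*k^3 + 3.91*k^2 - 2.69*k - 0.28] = 19.41*k^2 + 7.82*k - 2.69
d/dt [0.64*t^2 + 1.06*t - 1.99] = 1.28*t + 1.06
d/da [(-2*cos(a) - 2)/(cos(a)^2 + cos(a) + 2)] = 2*(sin(a)^2 - 2*cos(a))*sin(a)/(cos(a)^2 + cos(a) + 2)^2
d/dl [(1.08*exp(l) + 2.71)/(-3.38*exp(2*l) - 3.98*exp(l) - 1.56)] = (3.6504*exp(2*l) + 18.3196*exp(l) + 9.101)*exp(l)/(11.4244*exp(4*l) + 26.9048*exp(3*l) + 26.386*exp(2*l) + 12.4176*exp(l) + 2.4336)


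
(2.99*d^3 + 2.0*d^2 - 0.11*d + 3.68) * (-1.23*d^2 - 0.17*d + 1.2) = -3.6777*d^5 - 2.9683*d^4 + 3.3833*d^3 - 2.1077*d^2 - 0.7576*d + 4.416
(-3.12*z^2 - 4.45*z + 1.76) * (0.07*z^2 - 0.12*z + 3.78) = -0.2184*z^4 + 0.0629*z^3 - 11.1364*z^2 - 17.0322*z + 6.6528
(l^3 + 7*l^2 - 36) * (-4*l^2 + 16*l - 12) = -4*l^5 - 12*l^4 + 100*l^3 + 60*l^2 - 576*l + 432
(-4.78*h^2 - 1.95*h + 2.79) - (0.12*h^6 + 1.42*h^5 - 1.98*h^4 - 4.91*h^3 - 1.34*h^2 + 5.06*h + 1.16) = -0.12*h^6 - 1.42*h^5 + 1.98*h^4 + 4.91*h^3 - 3.44*h^2 - 7.01*h + 1.63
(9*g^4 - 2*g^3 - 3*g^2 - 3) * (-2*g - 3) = -18*g^5 - 23*g^4 + 12*g^3 + 9*g^2 + 6*g + 9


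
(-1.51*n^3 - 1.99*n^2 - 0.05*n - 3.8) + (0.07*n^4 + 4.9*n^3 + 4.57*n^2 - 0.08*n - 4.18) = 0.07*n^4 + 3.39*n^3 + 2.58*n^2 - 0.13*n - 7.98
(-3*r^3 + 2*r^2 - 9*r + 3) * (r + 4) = -3*r^4 - 10*r^3 - r^2 - 33*r + 12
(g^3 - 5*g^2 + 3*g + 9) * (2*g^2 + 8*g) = 2*g^5 - 2*g^4 - 34*g^3 + 42*g^2 + 72*g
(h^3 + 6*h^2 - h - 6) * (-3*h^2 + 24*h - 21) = -3*h^5 + 6*h^4 + 126*h^3 - 132*h^2 - 123*h + 126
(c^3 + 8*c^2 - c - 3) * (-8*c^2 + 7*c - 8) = -8*c^5 - 57*c^4 + 56*c^3 - 47*c^2 - 13*c + 24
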